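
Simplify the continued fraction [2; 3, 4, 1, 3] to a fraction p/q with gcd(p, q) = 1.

Start with 3.
1 + 1/(3/1) = 1 + 1/3 = 4/3
4 + 1/(4/3) = 4 + 3/4 = 19/4
3 + 1/(19/4) = 3 + 4/19 = 61/19
2 + 1/(61/19) = 2 + 19/61 = 141/61

141/61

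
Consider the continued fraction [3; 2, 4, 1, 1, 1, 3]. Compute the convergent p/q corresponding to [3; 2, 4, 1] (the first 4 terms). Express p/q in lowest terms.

38/11

Start with 1.
4 + 1/(1/1) = 4 + 1/1 = 5/1
2 + 1/(5/1) = 2 + 1/5 = 11/5
3 + 1/(11/5) = 3 + 5/11 = 38/11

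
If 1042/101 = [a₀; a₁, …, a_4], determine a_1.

Repeatedly divide and take the remainder:
1042 = 10·101 + 32, so a_0 = 10
101 = 3·32 + 5, so a_1 = 3

3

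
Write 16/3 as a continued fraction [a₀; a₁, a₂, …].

16 ÷ 3 → quotient 5, remainder 1
3 ÷ 1 → quotient 3, remainder 0

[5; 3]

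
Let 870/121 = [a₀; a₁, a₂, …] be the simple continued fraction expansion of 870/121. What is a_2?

Apply division with remainder until the remainder is 0:
870 = 7·121 + 23, so a_0 = 7
121 = 5·23 + 6, so a_1 = 5
23 = 3·6 + 5, so a_2 = 3

3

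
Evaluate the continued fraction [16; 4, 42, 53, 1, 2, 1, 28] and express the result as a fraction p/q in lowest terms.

a_0 = 16: 16/1
a_1 = 4: 65/4
a_2 = 42: 2746/169
a_3 = 53: 145603/8961
a_4 = 1: 148349/9130
a_5 = 2: 442301/27221
a_6 = 1: 590650/36351
a_7 = 28: 16980501/1045049

16980501/1045049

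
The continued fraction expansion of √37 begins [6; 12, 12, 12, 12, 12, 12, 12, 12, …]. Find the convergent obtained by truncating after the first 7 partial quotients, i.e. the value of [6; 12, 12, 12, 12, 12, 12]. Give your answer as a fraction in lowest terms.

Start with 12.
12 + 1/(12/1) = 12 + 1/12 = 145/12
12 + 1/(145/12) = 12 + 12/145 = 1752/145
12 + 1/(1752/145) = 12 + 145/1752 = 21169/1752
12 + 1/(21169/1752) = 12 + 1752/21169 = 255780/21169
12 + 1/(255780/21169) = 12 + 21169/255780 = 3090529/255780
6 + 1/(3090529/255780) = 6 + 255780/3090529 = 18798954/3090529

18798954/3090529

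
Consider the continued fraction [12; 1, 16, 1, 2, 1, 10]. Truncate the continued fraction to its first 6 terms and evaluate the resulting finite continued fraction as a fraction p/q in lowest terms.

Start with 1.
2 + 1/(1/1) = 2 + 1/1 = 3/1
1 + 1/(3/1) = 1 + 1/3 = 4/3
16 + 1/(4/3) = 16 + 3/4 = 67/4
1 + 1/(67/4) = 1 + 4/67 = 71/67
12 + 1/(71/67) = 12 + 67/71 = 919/71

919/71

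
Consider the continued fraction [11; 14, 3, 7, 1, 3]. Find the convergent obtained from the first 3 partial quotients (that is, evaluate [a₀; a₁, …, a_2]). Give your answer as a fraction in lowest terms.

476/43

Work from the innermost term outward:
Start with 3.
14 + 1/(3/1) = 14 + 1/3 = 43/3
11 + 1/(43/3) = 11 + 3/43 = 476/43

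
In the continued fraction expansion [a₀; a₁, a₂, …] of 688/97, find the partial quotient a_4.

2

Run the Euclidean algorithm, recording each quotient:
⌊688/97⌋ = 7, remainder 9
⌊97/9⌋ = 10, remainder 7
⌊9/7⌋ = 1, remainder 2
⌊7/2⌋ = 3, remainder 1
⌊2/1⌋ = 2, remainder 0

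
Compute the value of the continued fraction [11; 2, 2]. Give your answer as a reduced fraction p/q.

Start with 2.
2 + 1/(2/1) = 2 + 1/2 = 5/2
11 + 1/(5/2) = 11 + 2/5 = 57/5

57/5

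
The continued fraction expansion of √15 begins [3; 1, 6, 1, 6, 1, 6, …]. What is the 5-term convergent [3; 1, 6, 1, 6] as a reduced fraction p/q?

Starting at the tail and folding back:
Start with 6.
1 + 1/(6/1) = 1 + 1/6 = 7/6
6 + 1/(7/6) = 6 + 6/7 = 48/7
1 + 1/(48/7) = 1 + 7/48 = 55/48
3 + 1/(55/48) = 3 + 48/55 = 213/55

213/55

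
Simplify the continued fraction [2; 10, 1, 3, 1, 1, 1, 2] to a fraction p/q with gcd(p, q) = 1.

Use the convergent recurrence hₖ = aₖ·hₖ₋₁ + hₖ₋₂ (and likewise for the denominators kₖ):
a_0 = 2: 2/1
a_1 = 10: 21/10
a_2 = 1: 23/11
a_3 = 3: 90/43
a_4 = 1: 113/54
a_5 = 1: 203/97
a_6 = 1: 316/151
a_7 = 2: 835/399

835/399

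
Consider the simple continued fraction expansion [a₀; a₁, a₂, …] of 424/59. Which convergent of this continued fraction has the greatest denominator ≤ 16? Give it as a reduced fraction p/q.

115/16

a_0 = 7: 7/1  (≤ bound)
a_1 = 5: 36/5  (≤ bound)
a_2 = 2: 79/11  (≤ bound)
a_3 = 1: 115/16  (≤ bound)
a_4 = 3: 424/59  (> 16, stop)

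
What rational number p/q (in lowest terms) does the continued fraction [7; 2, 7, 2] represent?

Compute successive convergents:
a_0 = 7: 7/1
a_1 = 2: 15/2
a_2 = 7: 112/15
a_3 = 2: 239/32

239/32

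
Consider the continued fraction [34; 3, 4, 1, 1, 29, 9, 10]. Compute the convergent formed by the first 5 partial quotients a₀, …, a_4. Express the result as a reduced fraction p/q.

995/29

Start with 1.
1 + 1/(1/1) = 1 + 1/1 = 2/1
4 + 1/(2/1) = 4 + 1/2 = 9/2
3 + 1/(9/2) = 3 + 2/9 = 29/9
34 + 1/(29/9) = 34 + 9/29 = 995/29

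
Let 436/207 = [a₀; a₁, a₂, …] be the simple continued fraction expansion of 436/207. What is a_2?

436 = 2·207 + 22, so a_0 = 2
207 = 9·22 + 9, so a_1 = 9
22 = 2·9 + 4, so a_2 = 2

2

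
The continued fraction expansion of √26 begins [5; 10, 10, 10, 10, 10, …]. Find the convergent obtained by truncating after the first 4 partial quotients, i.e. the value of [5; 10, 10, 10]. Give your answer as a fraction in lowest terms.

Starting at the tail and folding back:
Start with 10.
10 + 1/(10/1) = 10 + 1/10 = 101/10
10 + 1/(101/10) = 10 + 10/101 = 1020/101
5 + 1/(1020/101) = 5 + 101/1020 = 5201/1020

5201/1020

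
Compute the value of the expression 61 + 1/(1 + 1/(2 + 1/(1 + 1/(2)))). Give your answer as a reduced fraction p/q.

679/11

a_0 = 61: 61/1
a_1 = 1: 62/1
a_2 = 2: 185/3
a_3 = 1: 247/4
a_4 = 2: 679/11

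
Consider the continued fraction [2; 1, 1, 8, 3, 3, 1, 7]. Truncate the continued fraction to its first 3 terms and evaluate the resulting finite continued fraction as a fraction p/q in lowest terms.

Use the convergent recurrence hₖ = aₖ·hₖ₋₁ + hₖ₋₂ (and likewise for the denominators kₖ):
a_0 = 2: 2/1
a_1 = 1: 3/1
a_2 = 1: 5/2

5/2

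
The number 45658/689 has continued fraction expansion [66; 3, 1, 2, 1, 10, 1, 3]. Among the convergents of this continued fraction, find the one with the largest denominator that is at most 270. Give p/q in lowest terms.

a_0 = 66: 66/1  (≤ bound)
a_1 = 3: 199/3  (≤ bound)
a_2 = 1: 265/4  (≤ bound)
a_3 = 2: 729/11  (≤ bound)
a_4 = 1: 994/15  (≤ bound)
a_5 = 10: 10669/161  (≤ bound)
a_6 = 1: 11663/176  (≤ bound)
a_7 = 3: 45658/689  (> 270, stop)

11663/176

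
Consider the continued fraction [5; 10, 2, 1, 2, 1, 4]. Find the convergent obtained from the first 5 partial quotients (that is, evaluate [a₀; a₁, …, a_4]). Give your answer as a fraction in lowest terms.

Start with 2.
1 + 1/(2/1) = 1 + 1/2 = 3/2
2 + 1/(3/2) = 2 + 2/3 = 8/3
10 + 1/(8/3) = 10 + 3/8 = 83/8
5 + 1/(83/8) = 5 + 8/83 = 423/83

423/83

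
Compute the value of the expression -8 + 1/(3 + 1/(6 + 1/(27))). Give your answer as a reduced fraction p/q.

Starting at the tail and folding back:
Start with 27.
6 + 1/(27/1) = 6 + 1/27 = 163/27
3 + 1/(163/27) = 3 + 27/163 = 516/163
-8 + 1/(516/163) = -8 + 163/516 = -3965/516

-3965/516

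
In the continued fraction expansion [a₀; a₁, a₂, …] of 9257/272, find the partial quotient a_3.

9257 = 34·272 + 9, so a_0 = 34
272 = 30·9 + 2, so a_1 = 30
9 = 4·2 + 1, so a_2 = 4
2 = 2·1 + 0, so a_3 = 2

2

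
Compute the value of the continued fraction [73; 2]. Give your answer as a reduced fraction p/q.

147/2

Use the convergent recurrence hₖ = aₖ·hₖ₋₁ + hₖ₋₂ (and likewise for the denominators kₖ):
a_0 = 73: 73/1
a_1 = 2: 147/2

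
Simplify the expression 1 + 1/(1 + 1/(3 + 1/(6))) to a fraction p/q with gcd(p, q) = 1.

Build up convergents one term at a time:
a_0 = 1: 1/1
a_1 = 1: 2/1
a_2 = 3: 7/4
a_3 = 6: 44/25

44/25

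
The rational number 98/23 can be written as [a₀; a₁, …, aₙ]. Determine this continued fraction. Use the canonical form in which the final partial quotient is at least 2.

98 ÷ 23 → quotient 4, remainder 6
23 ÷ 6 → quotient 3, remainder 5
6 ÷ 5 → quotient 1, remainder 1
5 ÷ 1 → quotient 5, remainder 0

[4; 3, 1, 5]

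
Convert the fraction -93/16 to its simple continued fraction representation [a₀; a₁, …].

⌊-93/16⌋ = -6, remainder 3
⌊16/3⌋ = 5, remainder 1
⌊3/1⌋ = 3, remainder 0

[-6; 5, 3]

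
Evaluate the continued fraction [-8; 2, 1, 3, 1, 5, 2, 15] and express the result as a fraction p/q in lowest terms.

Work from the innermost term outward:
Start with 15.
2 + 1/(15/1) = 2 + 1/15 = 31/15
5 + 1/(31/15) = 5 + 15/31 = 170/31
1 + 1/(170/31) = 1 + 31/170 = 201/170
3 + 1/(201/170) = 3 + 170/201 = 773/201
1 + 1/(773/201) = 1 + 201/773 = 974/773
2 + 1/(974/773) = 2 + 773/974 = 2721/974
-8 + 1/(2721/974) = -8 + 974/2721 = -20794/2721

-20794/2721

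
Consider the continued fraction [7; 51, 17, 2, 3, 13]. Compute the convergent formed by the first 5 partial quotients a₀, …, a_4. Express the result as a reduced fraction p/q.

43725/6229

Start with 3.
2 + 1/(3/1) = 2 + 1/3 = 7/3
17 + 1/(7/3) = 17 + 3/7 = 122/7
51 + 1/(122/7) = 51 + 7/122 = 6229/122
7 + 1/(6229/122) = 7 + 122/6229 = 43725/6229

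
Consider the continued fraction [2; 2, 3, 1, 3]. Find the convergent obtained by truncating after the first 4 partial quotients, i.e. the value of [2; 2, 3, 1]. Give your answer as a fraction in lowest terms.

a_0 = 2: 2/1
a_1 = 2: 5/2
a_2 = 3: 17/7
a_3 = 1: 22/9

22/9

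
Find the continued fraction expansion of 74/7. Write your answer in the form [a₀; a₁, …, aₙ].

74 = 10·7 + 4, so a_0 = 10
7 = 1·4 + 3, so a_1 = 1
4 = 1·3 + 1, so a_2 = 1
3 = 3·1 + 0, so a_3 = 3

[10; 1, 1, 3]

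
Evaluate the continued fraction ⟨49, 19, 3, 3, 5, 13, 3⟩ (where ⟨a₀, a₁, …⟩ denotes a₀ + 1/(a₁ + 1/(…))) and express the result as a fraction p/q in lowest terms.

2035601/41499

Starting at the tail and folding back:
Start with 3.
13 + 1/(3/1) = 13 + 1/3 = 40/3
5 + 1/(40/3) = 5 + 3/40 = 203/40
3 + 1/(203/40) = 3 + 40/203 = 649/203
3 + 1/(649/203) = 3 + 203/649 = 2150/649
19 + 1/(2150/649) = 19 + 649/2150 = 41499/2150
49 + 1/(41499/2150) = 49 + 2150/41499 = 2035601/41499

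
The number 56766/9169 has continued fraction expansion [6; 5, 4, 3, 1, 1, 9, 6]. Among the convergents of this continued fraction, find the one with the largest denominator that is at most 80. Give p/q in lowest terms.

421/68

a_0 = 6: 6/1  (≤ bound)
a_1 = 5: 31/5  (≤ bound)
a_2 = 4: 130/21  (≤ bound)
a_3 = 3: 421/68  (≤ bound)
a_4 = 1: 551/89  (> 80, stop)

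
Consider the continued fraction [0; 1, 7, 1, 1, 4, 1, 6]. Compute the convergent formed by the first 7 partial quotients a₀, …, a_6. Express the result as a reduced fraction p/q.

Start with 1.
4 + 1/(1/1) = 4 + 1/1 = 5/1
1 + 1/(5/1) = 1 + 1/5 = 6/5
1 + 1/(6/5) = 1 + 5/6 = 11/6
7 + 1/(11/6) = 7 + 6/11 = 83/11
1 + 1/(83/11) = 1 + 11/83 = 94/83
0 + 1/(94/83) = 0 + 83/94 = 83/94

83/94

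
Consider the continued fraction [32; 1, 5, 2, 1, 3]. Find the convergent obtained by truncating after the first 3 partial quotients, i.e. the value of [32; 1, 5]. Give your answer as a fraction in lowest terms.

Start with 5.
1 + 1/(5/1) = 1 + 1/5 = 6/5
32 + 1/(6/5) = 32 + 5/6 = 197/6

197/6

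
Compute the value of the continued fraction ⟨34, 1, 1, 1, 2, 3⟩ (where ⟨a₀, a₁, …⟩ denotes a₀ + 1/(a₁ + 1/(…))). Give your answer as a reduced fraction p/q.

a_0 = 34: 34/1
a_1 = 1: 35/1
a_2 = 1: 69/2
a_3 = 1: 104/3
a_4 = 2: 277/8
a_5 = 3: 935/27

935/27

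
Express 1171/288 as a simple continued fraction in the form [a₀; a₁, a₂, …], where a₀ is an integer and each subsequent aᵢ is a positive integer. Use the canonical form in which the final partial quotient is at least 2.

Run the Euclidean algorithm, recording each quotient:
⌊1171/288⌋ = 4, remainder 19
⌊288/19⌋ = 15, remainder 3
⌊19/3⌋ = 6, remainder 1
⌊3/1⌋ = 3, remainder 0

[4; 15, 6, 3]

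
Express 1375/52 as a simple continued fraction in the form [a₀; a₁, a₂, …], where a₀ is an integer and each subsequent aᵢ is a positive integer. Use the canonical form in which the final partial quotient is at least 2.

[26; 2, 3, 1, 5]

Repeatedly divide and take the remainder:
1375 = 26·52 + 23, so a_0 = 26
52 = 2·23 + 6, so a_1 = 2
23 = 3·6 + 5, so a_2 = 3
6 = 1·5 + 1, so a_3 = 1
5 = 5·1 + 0, so a_4 = 5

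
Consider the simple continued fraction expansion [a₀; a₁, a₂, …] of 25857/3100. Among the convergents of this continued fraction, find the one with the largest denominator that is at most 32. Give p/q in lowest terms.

a_0 = 8: 8/1  (≤ bound)
a_1 = 2: 17/2  (≤ bound)
a_2 = 1: 25/3  (≤ bound)
a_3 = 13: 342/41  (> 32, stop)

25/3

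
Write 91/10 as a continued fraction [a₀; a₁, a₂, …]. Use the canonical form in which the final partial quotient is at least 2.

[9; 10]

Run the Euclidean algorithm, recording each quotient:
91 ÷ 10 → quotient 9, remainder 1
10 ÷ 1 → quotient 10, remainder 0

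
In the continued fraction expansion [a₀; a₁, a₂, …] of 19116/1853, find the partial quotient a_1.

19116 ÷ 1853 → quotient 10, remainder 586
1853 ÷ 586 → quotient 3, remainder 95

3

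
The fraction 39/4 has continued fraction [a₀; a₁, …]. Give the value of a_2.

3

Apply division with remainder until the remainder is 0:
⌊39/4⌋ = 9, remainder 3
⌊4/3⌋ = 1, remainder 1
⌊3/1⌋ = 3, remainder 0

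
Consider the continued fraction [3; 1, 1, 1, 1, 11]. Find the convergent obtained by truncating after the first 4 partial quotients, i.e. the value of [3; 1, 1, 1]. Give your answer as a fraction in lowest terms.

Start with 1.
1 + 1/(1/1) = 1 + 1/1 = 2/1
1 + 1/(2/1) = 1 + 1/2 = 3/2
3 + 1/(3/2) = 3 + 2/3 = 11/3

11/3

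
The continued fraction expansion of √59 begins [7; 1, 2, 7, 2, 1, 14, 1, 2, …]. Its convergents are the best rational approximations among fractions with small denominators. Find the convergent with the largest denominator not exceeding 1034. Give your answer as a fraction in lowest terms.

a_0 = 7: 7/1  (≤ bound)
a_1 = 1: 8/1  (≤ bound)
a_2 = 2: 23/3  (≤ bound)
a_3 = 7: 169/22  (≤ bound)
a_4 = 2: 361/47  (≤ bound)
a_5 = 1: 530/69  (≤ bound)
a_6 = 14: 7781/1013  (≤ bound)
a_7 = 1: 8311/1082  (> 1034, stop)

7781/1013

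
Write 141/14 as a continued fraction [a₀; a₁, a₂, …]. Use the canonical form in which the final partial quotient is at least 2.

⌊141/14⌋ = 10, remainder 1
⌊14/1⌋ = 14, remainder 0

[10; 14]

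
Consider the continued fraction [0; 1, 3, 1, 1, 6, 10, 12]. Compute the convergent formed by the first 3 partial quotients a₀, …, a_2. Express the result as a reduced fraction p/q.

3/4

Use the convergent recurrence hₖ = aₖ·hₖ₋₁ + hₖ₋₂ (and likewise for the denominators kₖ):
a_0 = 0: 0/1
a_1 = 1: 1/1
a_2 = 3: 3/4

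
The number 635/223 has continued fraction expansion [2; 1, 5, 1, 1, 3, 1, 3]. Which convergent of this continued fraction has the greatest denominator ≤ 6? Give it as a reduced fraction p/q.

a_0 = 2: 2/1  (≤ bound)
a_1 = 1: 3/1  (≤ bound)
a_2 = 5: 17/6  (≤ bound)
a_3 = 1: 20/7  (> 6, stop)

17/6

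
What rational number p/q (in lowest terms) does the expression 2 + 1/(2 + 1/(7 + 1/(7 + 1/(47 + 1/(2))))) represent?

25154/10195

Start with 2.
47 + 1/(2/1) = 47 + 1/2 = 95/2
7 + 1/(95/2) = 7 + 2/95 = 667/95
7 + 1/(667/95) = 7 + 95/667 = 4764/667
2 + 1/(4764/667) = 2 + 667/4764 = 10195/4764
2 + 1/(10195/4764) = 2 + 4764/10195 = 25154/10195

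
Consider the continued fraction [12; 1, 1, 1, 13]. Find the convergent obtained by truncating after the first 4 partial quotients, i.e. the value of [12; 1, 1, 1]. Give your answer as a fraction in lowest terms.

a_0 = 12: 12/1
a_1 = 1: 13/1
a_2 = 1: 25/2
a_3 = 1: 38/3

38/3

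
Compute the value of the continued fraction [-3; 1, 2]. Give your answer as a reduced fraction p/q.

-7/3

a_0 = -3: -3/1
a_1 = 1: -2/1
a_2 = 2: -7/3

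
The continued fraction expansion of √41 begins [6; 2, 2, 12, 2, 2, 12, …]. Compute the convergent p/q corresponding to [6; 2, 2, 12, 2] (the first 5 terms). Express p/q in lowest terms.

826/129

a_0 = 6: 6/1
a_1 = 2: 13/2
a_2 = 2: 32/5
a_3 = 12: 397/62
a_4 = 2: 826/129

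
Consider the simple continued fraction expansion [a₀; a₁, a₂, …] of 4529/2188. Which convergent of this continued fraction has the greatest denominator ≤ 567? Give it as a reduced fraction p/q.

296/143

a_0 = 2: 2/1  (≤ bound)
a_1 = 14: 29/14  (≤ bound)
a_2 = 3: 89/43  (≤ bound)
a_3 = 3: 296/143  (≤ bound)
a_4 = 15: 4529/2188  (> 567, stop)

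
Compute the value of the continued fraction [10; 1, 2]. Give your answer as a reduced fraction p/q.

Start with 2.
1 + 1/(2/1) = 1 + 1/2 = 3/2
10 + 1/(3/2) = 10 + 2/3 = 32/3

32/3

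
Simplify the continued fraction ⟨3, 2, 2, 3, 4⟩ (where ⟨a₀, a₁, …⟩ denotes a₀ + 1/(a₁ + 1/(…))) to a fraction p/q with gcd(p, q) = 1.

249/73

Collapse the nested fraction from the inside out:
Start with 4.
3 + 1/(4/1) = 3 + 1/4 = 13/4
2 + 1/(13/4) = 2 + 4/13 = 30/13
2 + 1/(30/13) = 2 + 13/30 = 73/30
3 + 1/(73/30) = 3 + 30/73 = 249/73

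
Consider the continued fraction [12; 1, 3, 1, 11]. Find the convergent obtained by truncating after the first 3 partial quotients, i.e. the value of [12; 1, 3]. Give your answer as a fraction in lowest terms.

Build up convergents one term at a time:
a_0 = 12: 12/1
a_1 = 1: 13/1
a_2 = 3: 51/4

51/4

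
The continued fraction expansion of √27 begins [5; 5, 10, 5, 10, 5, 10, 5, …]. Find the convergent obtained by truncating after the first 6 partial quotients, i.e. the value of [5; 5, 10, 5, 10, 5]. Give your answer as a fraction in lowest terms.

Start with 5.
10 + 1/(5/1) = 10 + 1/5 = 51/5
5 + 1/(51/5) = 5 + 5/51 = 260/51
10 + 1/(260/51) = 10 + 51/260 = 2651/260
5 + 1/(2651/260) = 5 + 260/2651 = 13515/2651
5 + 1/(13515/2651) = 5 + 2651/13515 = 70226/13515

70226/13515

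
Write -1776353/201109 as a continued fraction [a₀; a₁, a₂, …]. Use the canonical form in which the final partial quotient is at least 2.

[-9; 5, 1, 50, 34, 1, 2, 6]

Repeatedly divide and take the remainder:
⌊-1776353/201109⌋ = -9, remainder 33628
⌊201109/33628⌋ = 5, remainder 32969
⌊33628/32969⌋ = 1, remainder 659
⌊32969/659⌋ = 50, remainder 19
⌊659/19⌋ = 34, remainder 13
⌊19/13⌋ = 1, remainder 6
⌊13/6⌋ = 2, remainder 1
⌊6/1⌋ = 6, remainder 0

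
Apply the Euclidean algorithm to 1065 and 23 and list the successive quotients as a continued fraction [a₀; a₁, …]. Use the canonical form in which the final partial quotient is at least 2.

[46; 3, 3, 2]

1065 ÷ 23 → quotient 46, remainder 7
23 ÷ 7 → quotient 3, remainder 2
7 ÷ 2 → quotient 3, remainder 1
2 ÷ 1 → quotient 2, remainder 0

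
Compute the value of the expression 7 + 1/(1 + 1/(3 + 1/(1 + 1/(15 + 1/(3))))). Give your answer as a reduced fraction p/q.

a_0 = 7: 7/1
a_1 = 1: 8/1
a_2 = 3: 31/4
a_3 = 1: 39/5
a_4 = 15: 616/79
a_5 = 3: 1887/242

1887/242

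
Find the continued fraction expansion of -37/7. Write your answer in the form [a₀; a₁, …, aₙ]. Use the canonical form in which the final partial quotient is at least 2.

[-6; 1, 2, 2]

Repeatedly divide and take the remainder:
⌊-37/7⌋ = -6, remainder 5
⌊7/5⌋ = 1, remainder 2
⌊5/2⌋ = 2, remainder 1
⌊2/1⌋ = 2, remainder 0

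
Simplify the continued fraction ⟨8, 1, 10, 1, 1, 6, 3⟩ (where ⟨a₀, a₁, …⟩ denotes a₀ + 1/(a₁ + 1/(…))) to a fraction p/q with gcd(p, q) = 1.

a_0 = 8: 8/1
a_1 = 1: 9/1
a_2 = 10: 98/11
a_3 = 1: 107/12
a_4 = 1: 205/23
a_5 = 6: 1337/150
a_6 = 3: 4216/473

4216/473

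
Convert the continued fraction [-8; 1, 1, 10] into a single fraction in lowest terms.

-157/21

Starting at the tail and folding back:
Start with 10.
1 + 1/(10/1) = 1 + 1/10 = 11/10
1 + 1/(11/10) = 1 + 10/11 = 21/11
-8 + 1/(21/11) = -8 + 11/21 = -157/21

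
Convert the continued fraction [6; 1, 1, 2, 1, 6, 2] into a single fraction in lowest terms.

664/101

Work from the innermost term outward:
Start with 2.
6 + 1/(2/1) = 6 + 1/2 = 13/2
1 + 1/(13/2) = 1 + 2/13 = 15/13
2 + 1/(15/13) = 2 + 13/15 = 43/15
1 + 1/(43/15) = 1 + 15/43 = 58/43
1 + 1/(58/43) = 1 + 43/58 = 101/58
6 + 1/(101/58) = 6 + 58/101 = 664/101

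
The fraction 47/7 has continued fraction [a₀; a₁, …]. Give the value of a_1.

1

Apply division with remainder until the remainder is 0:
⌊47/7⌋ = 6, remainder 5
⌊7/5⌋ = 1, remainder 2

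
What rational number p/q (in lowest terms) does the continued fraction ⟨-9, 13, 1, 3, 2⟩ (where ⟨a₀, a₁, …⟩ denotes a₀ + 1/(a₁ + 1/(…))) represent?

a_0 = -9: -9/1
a_1 = 13: -116/13
a_2 = 1: -125/14
a_3 = 3: -491/55
a_4 = 2: -1107/124

-1107/124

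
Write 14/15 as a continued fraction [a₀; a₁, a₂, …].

Apply division with remainder until the remainder is 0:
14 ÷ 15 → quotient 0, remainder 14
15 ÷ 14 → quotient 1, remainder 1
14 ÷ 1 → quotient 14, remainder 0

[0; 1, 14]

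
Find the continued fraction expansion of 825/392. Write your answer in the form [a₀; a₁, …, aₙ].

[2; 9, 1, 1, 3, 1, 1, 2]

Repeatedly divide and take the remainder:
825 ÷ 392 → quotient 2, remainder 41
392 ÷ 41 → quotient 9, remainder 23
41 ÷ 23 → quotient 1, remainder 18
23 ÷ 18 → quotient 1, remainder 5
18 ÷ 5 → quotient 3, remainder 3
5 ÷ 3 → quotient 1, remainder 2
3 ÷ 2 → quotient 1, remainder 1
2 ÷ 1 → quotient 2, remainder 0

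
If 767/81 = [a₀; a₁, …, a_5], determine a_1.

Repeatedly divide and take the remainder:
767 = 9·81 + 38, so a_0 = 9
81 = 2·38 + 5, so a_1 = 2

2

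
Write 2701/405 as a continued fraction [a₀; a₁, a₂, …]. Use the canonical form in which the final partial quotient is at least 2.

[6; 1, 2, 44, 1, 2]

⌊2701/405⌋ = 6, remainder 271
⌊405/271⌋ = 1, remainder 134
⌊271/134⌋ = 2, remainder 3
⌊134/3⌋ = 44, remainder 2
⌊3/2⌋ = 1, remainder 1
⌊2/1⌋ = 2, remainder 0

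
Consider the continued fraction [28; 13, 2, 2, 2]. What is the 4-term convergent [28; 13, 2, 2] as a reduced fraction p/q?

Starting at the tail and folding back:
Start with 2.
2 + 1/(2/1) = 2 + 1/2 = 5/2
13 + 1/(5/2) = 13 + 2/5 = 67/5
28 + 1/(67/5) = 28 + 5/67 = 1881/67

1881/67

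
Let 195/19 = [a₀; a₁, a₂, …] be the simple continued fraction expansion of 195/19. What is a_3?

4

⌊195/19⌋ = 10, remainder 5
⌊19/5⌋ = 3, remainder 4
⌊5/4⌋ = 1, remainder 1
⌊4/1⌋ = 4, remainder 0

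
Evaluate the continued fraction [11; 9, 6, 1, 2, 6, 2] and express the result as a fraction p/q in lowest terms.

Use the convergent recurrence hₖ = aₖ·hₖ₋₁ + hₖ₋₂ (and likewise for the denominators kₖ):
a_0 = 11: 11/1
a_1 = 9: 100/9
a_2 = 6: 611/55
a_3 = 1: 711/64
a_4 = 2: 2033/183
a_5 = 6: 12909/1162
a_6 = 2: 27851/2507

27851/2507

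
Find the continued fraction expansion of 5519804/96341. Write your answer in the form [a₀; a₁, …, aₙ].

[57; 3, 2, 1, 1, 10, 41, 13]

Repeatedly divide and take the remainder:
5519804 ÷ 96341 → quotient 57, remainder 28367
96341 ÷ 28367 → quotient 3, remainder 11240
28367 ÷ 11240 → quotient 2, remainder 5887
11240 ÷ 5887 → quotient 1, remainder 5353
5887 ÷ 5353 → quotient 1, remainder 534
5353 ÷ 534 → quotient 10, remainder 13
534 ÷ 13 → quotient 41, remainder 1
13 ÷ 1 → quotient 13, remainder 0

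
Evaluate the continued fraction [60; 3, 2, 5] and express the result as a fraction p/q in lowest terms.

Collapse the nested fraction from the inside out:
Start with 5.
2 + 1/(5/1) = 2 + 1/5 = 11/5
3 + 1/(11/5) = 3 + 5/11 = 38/11
60 + 1/(38/11) = 60 + 11/38 = 2291/38

2291/38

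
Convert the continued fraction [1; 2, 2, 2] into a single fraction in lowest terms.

17/12

Collapse the nested fraction from the inside out:
Start with 2.
2 + 1/(2/1) = 2 + 1/2 = 5/2
2 + 1/(5/2) = 2 + 2/5 = 12/5
1 + 1/(12/5) = 1 + 5/12 = 17/12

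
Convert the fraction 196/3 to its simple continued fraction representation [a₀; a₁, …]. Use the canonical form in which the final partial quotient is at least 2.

196 = 65·3 + 1, so a_0 = 65
3 = 3·1 + 0, so a_1 = 3

[65; 3]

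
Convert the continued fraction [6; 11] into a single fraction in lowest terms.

67/11

a_0 = 6: 6/1
a_1 = 11: 67/11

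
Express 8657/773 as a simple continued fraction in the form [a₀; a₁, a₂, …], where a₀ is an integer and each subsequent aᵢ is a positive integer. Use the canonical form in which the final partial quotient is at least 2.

8657 = 11·773 + 154, so a_0 = 11
773 = 5·154 + 3, so a_1 = 5
154 = 51·3 + 1, so a_2 = 51
3 = 3·1 + 0, so a_3 = 3

[11; 5, 51, 3]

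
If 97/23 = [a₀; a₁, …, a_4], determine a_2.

1

⌊97/23⌋ = 4, remainder 5
⌊23/5⌋ = 4, remainder 3
⌊5/3⌋ = 1, remainder 2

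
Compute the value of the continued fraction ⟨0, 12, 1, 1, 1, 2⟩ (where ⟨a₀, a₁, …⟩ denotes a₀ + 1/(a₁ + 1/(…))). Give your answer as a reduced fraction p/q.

8/101

a_0 = 0: 0/1
a_1 = 12: 1/12
a_2 = 1: 1/13
a_3 = 1: 2/25
a_4 = 1: 3/38
a_5 = 2: 8/101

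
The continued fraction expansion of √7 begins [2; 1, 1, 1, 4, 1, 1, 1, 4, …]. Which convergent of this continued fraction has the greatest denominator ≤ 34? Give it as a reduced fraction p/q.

a_0 = 2: 2/1  (≤ bound)
a_1 = 1: 3/1  (≤ bound)
a_2 = 1: 5/2  (≤ bound)
a_3 = 1: 8/3  (≤ bound)
a_4 = 4: 37/14  (≤ bound)
a_5 = 1: 45/17  (≤ bound)
a_6 = 1: 82/31  (≤ bound)
a_7 = 1: 127/48  (> 34, stop)

82/31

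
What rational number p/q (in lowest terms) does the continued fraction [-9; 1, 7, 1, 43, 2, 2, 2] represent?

-38813/4785

a_0 = -9: -9/1
a_1 = 1: -8/1
a_2 = 7: -65/8
a_3 = 1: -73/9
a_4 = 43: -3204/395
a_5 = 2: -6481/799
a_6 = 2: -16166/1993
a_7 = 2: -38813/4785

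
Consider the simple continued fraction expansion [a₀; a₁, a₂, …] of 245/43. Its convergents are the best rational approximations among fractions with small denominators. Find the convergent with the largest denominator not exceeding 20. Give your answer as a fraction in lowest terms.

57/10

a_0 = 5: 5/1  (≤ bound)
a_1 = 1: 6/1  (≤ bound)
a_2 = 2: 17/3  (≤ bound)
a_3 = 3: 57/10  (≤ bound)
a_4 = 4: 245/43  (> 20, stop)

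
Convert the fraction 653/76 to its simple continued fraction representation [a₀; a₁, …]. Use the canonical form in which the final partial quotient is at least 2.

653 ÷ 76 → quotient 8, remainder 45
76 ÷ 45 → quotient 1, remainder 31
45 ÷ 31 → quotient 1, remainder 14
31 ÷ 14 → quotient 2, remainder 3
14 ÷ 3 → quotient 4, remainder 2
3 ÷ 2 → quotient 1, remainder 1
2 ÷ 1 → quotient 2, remainder 0

[8; 1, 1, 2, 4, 1, 2]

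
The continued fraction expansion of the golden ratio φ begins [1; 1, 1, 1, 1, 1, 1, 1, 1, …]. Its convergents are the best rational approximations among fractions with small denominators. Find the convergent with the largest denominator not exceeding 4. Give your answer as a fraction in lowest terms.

a_0 = 1: 1/1  (≤ bound)
a_1 = 1: 2/1  (≤ bound)
a_2 = 1: 3/2  (≤ bound)
a_3 = 1: 5/3  (≤ bound)
a_4 = 1: 8/5  (> 4, stop)

5/3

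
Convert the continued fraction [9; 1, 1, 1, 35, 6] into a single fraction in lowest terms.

Start with 6.
35 + 1/(6/1) = 35 + 1/6 = 211/6
1 + 1/(211/6) = 1 + 6/211 = 217/211
1 + 1/(217/211) = 1 + 211/217 = 428/217
1 + 1/(428/217) = 1 + 217/428 = 645/428
9 + 1/(645/428) = 9 + 428/645 = 6233/645

6233/645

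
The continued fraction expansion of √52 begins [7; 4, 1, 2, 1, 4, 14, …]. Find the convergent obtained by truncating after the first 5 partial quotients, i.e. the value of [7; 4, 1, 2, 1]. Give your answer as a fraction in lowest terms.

137/19

a_0 = 7: 7/1
a_1 = 4: 29/4
a_2 = 1: 36/5
a_3 = 2: 101/14
a_4 = 1: 137/19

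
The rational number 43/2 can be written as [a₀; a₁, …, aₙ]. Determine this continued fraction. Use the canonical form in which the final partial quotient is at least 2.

[21; 2]

Run the Euclidean algorithm, recording each quotient:
43 ÷ 2 → quotient 21, remainder 1
2 ÷ 1 → quotient 2, remainder 0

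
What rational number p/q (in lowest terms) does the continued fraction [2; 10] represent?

21/10

a_0 = 2: 2/1
a_1 = 10: 21/10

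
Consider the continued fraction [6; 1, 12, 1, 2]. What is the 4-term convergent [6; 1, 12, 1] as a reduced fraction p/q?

97/14

Start with 1.
12 + 1/(1/1) = 12 + 1/1 = 13/1
1 + 1/(13/1) = 1 + 1/13 = 14/13
6 + 1/(14/13) = 6 + 13/14 = 97/14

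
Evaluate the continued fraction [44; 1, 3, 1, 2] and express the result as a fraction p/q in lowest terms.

627/14

Start with 2.
1 + 1/(2/1) = 1 + 1/2 = 3/2
3 + 1/(3/2) = 3 + 2/3 = 11/3
1 + 1/(11/3) = 1 + 3/11 = 14/11
44 + 1/(14/11) = 44 + 11/14 = 627/14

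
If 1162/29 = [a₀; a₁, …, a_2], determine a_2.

1162 = 40·29 + 2, so a_0 = 40
29 = 14·2 + 1, so a_1 = 14
2 = 2·1 + 0, so a_2 = 2

2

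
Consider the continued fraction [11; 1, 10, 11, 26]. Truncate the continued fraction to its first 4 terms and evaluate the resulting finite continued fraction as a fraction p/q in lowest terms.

Collapse the nested fraction from the inside out:
Start with 11.
10 + 1/(11/1) = 10 + 1/11 = 111/11
1 + 1/(111/11) = 1 + 11/111 = 122/111
11 + 1/(122/111) = 11 + 111/122 = 1453/122

1453/122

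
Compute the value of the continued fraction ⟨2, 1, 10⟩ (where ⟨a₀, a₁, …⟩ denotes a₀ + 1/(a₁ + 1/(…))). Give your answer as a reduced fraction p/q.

a_0 = 2: 2/1
a_1 = 1: 3/1
a_2 = 10: 32/11

32/11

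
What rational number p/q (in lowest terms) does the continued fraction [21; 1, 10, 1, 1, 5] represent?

2783/127

Starting at the tail and folding back:
Start with 5.
1 + 1/(5/1) = 1 + 1/5 = 6/5
1 + 1/(6/5) = 1 + 5/6 = 11/6
10 + 1/(11/6) = 10 + 6/11 = 116/11
1 + 1/(116/11) = 1 + 11/116 = 127/116
21 + 1/(127/116) = 21 + 116/127 = 2783/127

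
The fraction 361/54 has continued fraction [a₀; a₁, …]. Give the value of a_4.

361 ÷ 54 → quotient 6, remainder 37
54 ÷ 37 → quotient 1, remainder 17
37 ÷ 17 → quotient 2, remainder 3
17 ÷ 3 → quotient 5, remainder 2
3 ÷ 2 → quotient 1, remainder 1

1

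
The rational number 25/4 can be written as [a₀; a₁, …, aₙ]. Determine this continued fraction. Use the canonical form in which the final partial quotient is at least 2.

Repeatedly divide and take the remainder:
25 = 6·4 + 1, so a_0 = 6
4 = 4·1 + 0, so a_1 = 4

[6; 4]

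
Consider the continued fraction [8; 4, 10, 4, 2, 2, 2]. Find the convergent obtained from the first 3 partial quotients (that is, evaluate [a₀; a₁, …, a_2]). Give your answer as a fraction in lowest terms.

338/41

a_0 = 8: 8/1
a_1 = 4: 33/4
a_2 = 10: 338/41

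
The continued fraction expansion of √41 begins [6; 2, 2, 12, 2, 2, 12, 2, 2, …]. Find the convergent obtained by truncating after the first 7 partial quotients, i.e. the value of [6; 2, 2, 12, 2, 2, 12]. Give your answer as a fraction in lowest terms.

a_0 = 6: 6/1
a_1 = 2: 13/2
a_2 = 2: 32/5
a_3 = 12: 397/62
a_4 = 2: 826/129
a_5 = 2: 2049/320
a_6 = 12: 25414/3969

25414/3969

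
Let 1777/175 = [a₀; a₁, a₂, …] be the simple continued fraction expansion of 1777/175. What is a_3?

13

1777 = 10·175 + 27, so a_0 = 10
175 = 6·27 + 13, so a_1 = 6
27 = 2·13 + 1, so a_2 = 2
13 = 13·1 + 0, so a_3 = 13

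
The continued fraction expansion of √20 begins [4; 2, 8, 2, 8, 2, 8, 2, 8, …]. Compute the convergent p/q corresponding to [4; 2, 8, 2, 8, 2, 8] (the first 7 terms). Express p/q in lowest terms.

a_0 = 4: 4/1
a_1 = 2: 9/2
a_2 = 8: 76/17
a_3 = 2: 161/36
a_4 = 8: 1364/305
a_5 = 2: 2889/646
a_6 = 8: 24476/5473

24476/5473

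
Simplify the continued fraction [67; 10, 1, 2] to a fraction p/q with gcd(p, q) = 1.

2147/32

Collapse the nested fraction from the inside out:
Start with 2.
1 + 1/(2/1) = 1 + 1/2 = 3/2
10 + 1/(3/2) = 10 + 2/3 = 32/3
67 + 1/(32/3) = 67 + 3/32 = 2147/32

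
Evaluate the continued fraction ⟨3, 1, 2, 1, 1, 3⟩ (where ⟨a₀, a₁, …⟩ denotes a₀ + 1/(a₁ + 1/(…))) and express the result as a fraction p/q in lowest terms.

93/25

Start with 3.
1 + 1/(3/1) = 1 + 1/3 = 4/3
1 + 1/(4/3) = 1 + 3/4 = 7/4
2 + 1/(7/4) = 2 + 4/7 = 18/7
1 + 1/(18/7) = 1 + 7/18 = 25/18
3 + 1/(25/18) = 3 + 18/25 = 93/25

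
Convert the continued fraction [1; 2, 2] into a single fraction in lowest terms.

a_0 = 1: 1/1
a_1 = 2: 3/2
a_2 = 2: 7/5

7/5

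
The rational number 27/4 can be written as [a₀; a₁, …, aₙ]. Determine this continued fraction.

[6; 1, 3]

Apply division with remainder until the remainder is 0:
⌊27/4⌋ = 6, remainder 3
⌊4/3⌋ = 1, remainder 1
⌊3/1⌋ = 3, remainder 0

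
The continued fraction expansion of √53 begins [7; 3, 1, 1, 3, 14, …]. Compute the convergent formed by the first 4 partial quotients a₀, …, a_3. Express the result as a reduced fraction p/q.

a_0 = 7: 7/1
a_1 = 3: 22/3
a_2 = 1: 29/4
a_3 = 1: 51/7

51/7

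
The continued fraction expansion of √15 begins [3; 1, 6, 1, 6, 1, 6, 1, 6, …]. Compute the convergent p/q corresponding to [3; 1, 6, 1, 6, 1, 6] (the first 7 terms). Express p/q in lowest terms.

Start with 6.
1 + 1/(6/1) = 1 + 1/6 = 7/6
6 + 1/(7/6) = 6 + 6/7 = 48/7
1 + 1/(48/7) = 1 + 7/48 = 55/48
6 + 1/(55/48) = 6 + 48/55 = 378/55
1 + 1/(378/55) = 1 + 55/378 = 433/378
3 + 1/(433/378) = 3 + 378/433 = 1677/433

1677/433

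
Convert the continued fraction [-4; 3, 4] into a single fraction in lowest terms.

Compute successive convergents:
a_0 = -4: -4/1
a_1 = 3: -11/3
a_2 = 4: -48/13

-48/13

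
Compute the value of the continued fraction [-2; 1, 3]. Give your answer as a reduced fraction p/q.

-5/4

Work from the innermost term outward:
Start with 3.
1 + 1/(3/1) = 1 + 1/3 = 4/3
-2 + 1/(4/3) = -2 + 3/4 = -5/4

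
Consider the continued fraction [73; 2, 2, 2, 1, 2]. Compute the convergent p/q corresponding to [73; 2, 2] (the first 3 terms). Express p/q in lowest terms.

Start with 2.
2 + 1/(2/1) = 2 + 1/2 = 5/2
73 + 1/(5/2) = 73 + 2/5 = 367/5

367/5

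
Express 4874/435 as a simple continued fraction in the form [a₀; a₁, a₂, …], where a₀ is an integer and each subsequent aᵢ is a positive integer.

[11; 4, 1, 7, 1, 9]

4874 = 11·435 + 89, so a_0 = 11
435 = 4·89 + 79, so a_1 = 4
89 = 1·79 + 10, so a_2 = 1
79 = 7·10 + 9, so a_3 = 7
10 = 1·9 + 1, so a_4 = 1
9 = 9·1 + 0, so a_5 = 9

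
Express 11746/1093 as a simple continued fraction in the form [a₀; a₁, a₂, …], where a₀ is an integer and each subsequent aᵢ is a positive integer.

[10; 1, 2, 1, 17, 2, 7]

Run the Euclidean algorithm, recording each quotient:
⌊11746/1093⌋ = 10, remainder 816
⌊1093/816⌋ = 1, remainder 277
⌊816/277⌋ = 2, remainder 262
⌊277/262⌋ = 1, remainder 15
⌊262/15⌋ = 17, remainder 7
⌊15/7⌋ = 2, remainder 1
⌊7/1⌋ = 7, remainder 0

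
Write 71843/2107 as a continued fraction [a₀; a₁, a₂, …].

Run the Euclidean algorithm, recording each quotient:
71843 ÷ 2107 → quotient 34, remainder 205
2107 ÷ 205 → quotient 10, remainder 57
205 ÷ 57 → quotient 3, remainder 34
57 ÷ 34 → quotient 1, remainder 23
34 ÷ 23 → quotient 1, remainder 11
23 ÷ 11 → quotient 2, remainder 1
11 ÷ 1 → quotient 11, remainder 0

[34; 10, 3, 1, 1, 2, 11]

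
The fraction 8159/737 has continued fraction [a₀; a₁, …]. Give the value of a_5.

8159 = 11·737 + 52, so a_0 = 11
737 = 14·52 + 9, so a_1 = 14
52 = 5·9 + 7, so a_2 = 5
9 = 1·7 + 2, so a_3 = 1
7 = 3·2 + 1, so a_4 = 3
2 = 2·1 + 0, so a_5 = 2

2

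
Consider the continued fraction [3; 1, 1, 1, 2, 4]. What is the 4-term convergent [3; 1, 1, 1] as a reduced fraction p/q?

Build up convergents one term at a time:
a_0 = 3: 3/1
a_1 = 1: 4/1
a_2 = 1: 7/2
a_3 = 1: 11/3

11/3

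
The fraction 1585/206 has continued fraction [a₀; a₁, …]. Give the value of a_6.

2

1585 = 7·206 + 143, so a_0 = 7
206 = 1·143 + 63, so a_1 = 1
143 = 2·63 + 17, so a_2 = 2
63 = 3·17 + 12, so a_3 = 3
17 = 1·12 + 5, so a_4 = 1
12 = 2·5 + 2, so a_5 = 2
5 = 2·2 + 1, so a_6 = 2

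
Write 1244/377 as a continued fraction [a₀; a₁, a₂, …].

[3; 3, 2, 1, 37]

1244 = 3·377 + 113, so a_0 = 3
377 = 3·113 + 38, so a_1 = 3
113 = 2·38 + 37, so a_2 = 2
38 = 1·37 + 1, so a_3 = 1
37 = 37·1 + 0, so a_4 = 37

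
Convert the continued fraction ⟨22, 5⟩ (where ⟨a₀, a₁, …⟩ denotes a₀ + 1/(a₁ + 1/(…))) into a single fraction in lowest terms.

Start with 5.
22 + 1/(5/1) = 22 + 1/5 = 111/5

111/5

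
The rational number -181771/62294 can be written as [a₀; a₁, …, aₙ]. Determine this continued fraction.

[-3; 12, 5, 3, 5, 9, 1, 5]

Apply division with remainder until the remainder is 0:
⌊-181771/62294⌋ = -3, remainder 5111
⌊62294/5111⌋ = 12, remainder 962
⌊5111/962⌋ = 5, remainder 301
⌊962/301⌋ = 3, remainder 59
⌊301/59⌋ = 5, remainder 6
⌊59/6⌋ = 9, remainder 5
⌊6/5⌋ = 1, remainder 1
⌊5/1⌋ = 5, remainder 0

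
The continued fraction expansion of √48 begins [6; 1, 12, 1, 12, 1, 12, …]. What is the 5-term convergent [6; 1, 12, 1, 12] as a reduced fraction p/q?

Use the convergent recurrence hₖ = aₖ·hₖ₋₁ + hₖ₋₂ (and likewise for the denominators kₖ):
a_0 = 6: 6/1
a_1 = 1: 7/1
a_2 = 12: 90/13
a_3 = 1: 97/14
a_4 = 12: 1254/181

1254/181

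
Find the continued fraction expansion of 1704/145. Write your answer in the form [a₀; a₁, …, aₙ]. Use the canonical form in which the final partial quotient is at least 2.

1704 = 11·145 + 109, so a_0 = 11
145 = 1·109 + 36, so a_1 = 1
109 = 3·36 + 1, so a_2 = 3
36 = 36·1 + 0, so a_3 = 36

[11; 1, 3, 36]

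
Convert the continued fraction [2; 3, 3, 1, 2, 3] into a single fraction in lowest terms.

Starting at the tail and folding back:
Start with 3.
2 + 1/(3/1) = 2 + 1/3 = 7/3
1 + 1/(7/3) = 1 + 3/7 = 10/7
3 + 1/(10/7) = 3 + 7/10 = 37/10
3 + 1/(37/10) = 3 + 10/37 = 121/37
2 + 1/(121/37) = 2 + 37/121 = 279/121

279/121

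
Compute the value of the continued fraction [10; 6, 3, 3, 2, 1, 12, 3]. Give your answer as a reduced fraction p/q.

82600/8131

a_0 = 10: 10/1
a_1 = 6: 61/6
a_2 = 3: 193/19
a_3 = 3: 640/63
a_4 = 2: 1473/145
a_5 = 1: 2113/208
a_6 = 12: 26829/2641
a_7 = 3: 82600/8131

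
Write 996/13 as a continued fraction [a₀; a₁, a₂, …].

Repeatedly divide and take the remainder:
996 ÷ 13 → quotient 76, remainder 8
13 ÷ 8 → quotient 1, remainder 5
8 ÷ 5 → quotient 1, remainder 3
5 ÷ 3 → quotient 1, remainder 2
3 ÷ 2 → quotient 1, remainder 1
2 ÷ 1 → quotient 2, remainder 0

[76; 1, 1, 1, 1, 2]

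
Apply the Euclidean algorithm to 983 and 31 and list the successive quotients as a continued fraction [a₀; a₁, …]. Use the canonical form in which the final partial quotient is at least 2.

⌊983/31⌋ = 31, remainder 22
⌊31/22⌋ = 1, remainder 9
⌊22/9⌋ = 2, remainder 4
⌊9/4⌋ = 2, remainder 1
⌊4/1⌋ = 4, remainder 0

[31; 1, 2, 2, 4]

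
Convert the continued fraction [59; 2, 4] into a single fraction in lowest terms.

a_0 = 59: 59/1
a_1 = 2: 119/2
a_2 = 4: 535/9

535/9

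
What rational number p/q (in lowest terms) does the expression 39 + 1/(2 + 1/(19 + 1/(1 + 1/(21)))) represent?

Compute successive convergents:
a_0 = 39: 39/1
a_1 = 2: 79/2
a_2 = 19: 1540/39
a_3 = 1: 1619/41
a_4 = 21: 35539/900

35539/900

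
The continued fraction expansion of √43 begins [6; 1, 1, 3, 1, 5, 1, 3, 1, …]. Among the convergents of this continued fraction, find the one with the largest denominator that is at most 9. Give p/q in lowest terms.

a_0 = 6: 6/1  (≤ bound)
a_1 = 1: 7/1  (≤ bound)
a_2 = 1: 13/2  (≤ bound)
a_3 = 3: 46/7  (≤ bound)
a_4 = 1: 59/9  (≤ bound)
a_5 = 5: 341/52  (> 9, stop)

59/9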